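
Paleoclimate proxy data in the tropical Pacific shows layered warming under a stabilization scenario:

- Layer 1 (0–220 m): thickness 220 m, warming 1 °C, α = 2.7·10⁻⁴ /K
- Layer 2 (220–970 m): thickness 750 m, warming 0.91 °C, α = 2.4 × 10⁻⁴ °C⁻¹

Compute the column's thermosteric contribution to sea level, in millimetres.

about 223 mm

1 × 2.7×10⁻⁴ × 220 = 0.05940 m
220–970 m: 2.4×10⁻⁴ × 0.91 × 750 = 0.16380 m
Δh = 0.05940 + 0.16380 = 0.22320 m ≈ 223 mm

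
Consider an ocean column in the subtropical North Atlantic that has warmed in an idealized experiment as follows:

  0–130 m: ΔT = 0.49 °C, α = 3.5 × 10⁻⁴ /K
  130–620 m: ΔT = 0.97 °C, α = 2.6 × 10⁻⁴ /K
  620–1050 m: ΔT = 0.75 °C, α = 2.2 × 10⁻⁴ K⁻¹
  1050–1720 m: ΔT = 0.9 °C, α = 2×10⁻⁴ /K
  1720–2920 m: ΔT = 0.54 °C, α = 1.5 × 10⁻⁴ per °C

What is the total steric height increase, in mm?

Δh ≈ 435 mm

0–130 m: 3.5×10⁻⁴ × 130 × 0.49 = 0.022295 m
0.97 × 2.6×10⁻⁴ × 490 = 0.123578 m
2.2×10⁻⁴ × 430 × 0.75 = 0.07095 m
Layer 4: 2×10⁻⁴ × 670 × 0.9 = 0.12060 m
1720–2920 m: 1.5×10⁻⁴ × 1200 × 0.54 = 0.09720 m
Δh = 0.022295 + 0.123578 + 0.07095 + 0.12060 + 0.09720 = 0.434623 m ≈ 435 mm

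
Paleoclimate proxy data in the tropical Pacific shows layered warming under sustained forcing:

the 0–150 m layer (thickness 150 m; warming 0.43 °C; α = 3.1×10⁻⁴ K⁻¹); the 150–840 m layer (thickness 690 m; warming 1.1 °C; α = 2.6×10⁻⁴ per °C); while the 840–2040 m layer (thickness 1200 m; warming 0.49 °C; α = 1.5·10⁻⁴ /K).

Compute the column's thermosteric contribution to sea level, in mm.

0–150 m: 0.43 × 150 × 3.1×10⁻⁴ = 0.019995 m
Layer 2: 1.1 × 2.6×10⁻⁴ × 690 = 0.19734 m
0.49 × 1.5×10⁻⁴ × 1200 = 0.08820 m
Δh = 0.019995 + 0.19734 + 0.08820 = 0.305535 m

306 mm of thermosteric rise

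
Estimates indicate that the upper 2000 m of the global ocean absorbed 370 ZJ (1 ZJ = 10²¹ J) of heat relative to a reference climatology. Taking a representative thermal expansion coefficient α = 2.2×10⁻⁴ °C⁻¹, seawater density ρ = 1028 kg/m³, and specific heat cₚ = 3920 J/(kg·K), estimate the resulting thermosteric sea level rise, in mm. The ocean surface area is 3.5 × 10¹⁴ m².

Per unit area: Q = 370×10²¹ / (3.5×10¹⁴) ≈ 1.057×10⁹ J/m²
Δh = αQ/(ρcₚ) = 2.2×10⁻⁴ × 1.057×10⁹ / (1028 × 3920) ≈ 0.057706 m

Δh = 57.7 mm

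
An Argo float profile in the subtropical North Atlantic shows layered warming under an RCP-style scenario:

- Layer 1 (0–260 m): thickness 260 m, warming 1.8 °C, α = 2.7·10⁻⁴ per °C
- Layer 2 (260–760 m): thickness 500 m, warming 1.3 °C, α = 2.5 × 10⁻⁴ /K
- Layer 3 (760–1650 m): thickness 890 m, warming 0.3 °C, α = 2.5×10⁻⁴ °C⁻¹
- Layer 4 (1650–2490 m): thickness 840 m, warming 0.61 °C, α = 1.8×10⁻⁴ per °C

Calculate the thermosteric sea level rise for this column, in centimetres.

Layer 1: 260 × 2.7×10⁻⁴ × 1.8 = 0.12636 m
500 × 2.5×10⁻⁴ × 1.3 = 0.16250 m
760–1650 m: 890 × 0.3 × 2.5×10⁻⁴ = 0.06675 m
Layer 4: 1.8×10⁻⁴ × 840 × 0.61 = 0.092232 m
Δh = 0.12636 + 0.16250 + 0.06675 + 0.092232 = 0.447842 m

44.8 cm of thermosteric rise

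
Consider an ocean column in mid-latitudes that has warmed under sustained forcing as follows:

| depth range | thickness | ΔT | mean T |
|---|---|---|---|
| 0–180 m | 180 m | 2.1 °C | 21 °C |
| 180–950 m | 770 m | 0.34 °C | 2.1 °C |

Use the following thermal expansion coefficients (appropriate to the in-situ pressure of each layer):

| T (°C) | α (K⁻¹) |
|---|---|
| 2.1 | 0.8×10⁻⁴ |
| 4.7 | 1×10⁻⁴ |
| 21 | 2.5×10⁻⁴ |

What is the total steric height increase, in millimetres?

about 120 mm

Layer 1 at 21 °C → α = 2.5×10⁻⁴ K⁻¹
Layer 2 at 2.1 °C → α = 0.8×10⁻⁴ K⁻¹
Layer 1: 180 × 2.1 × 2.5×10⁻⁴ = 0.09450 m
Layer 2: 0.34 × 770 × 0.8×10⁻⁴ = 0.020944 m
Δh = 0.09450 + 0.020944 = 0.115444 m ≈ 120 mm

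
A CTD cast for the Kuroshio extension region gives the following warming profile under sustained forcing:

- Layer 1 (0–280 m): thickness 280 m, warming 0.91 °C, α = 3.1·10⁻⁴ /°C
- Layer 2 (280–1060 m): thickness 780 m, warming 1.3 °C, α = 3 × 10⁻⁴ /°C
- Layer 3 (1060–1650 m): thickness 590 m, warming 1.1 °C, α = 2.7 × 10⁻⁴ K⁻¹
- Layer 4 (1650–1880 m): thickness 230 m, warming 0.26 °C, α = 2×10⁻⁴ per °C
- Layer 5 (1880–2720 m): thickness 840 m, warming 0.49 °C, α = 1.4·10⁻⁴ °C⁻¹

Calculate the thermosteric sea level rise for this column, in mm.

Layer 1: 280 × 0.91 × 3.1×10⁻⁴ = 0.078988 m
280–1060 m: 1.3 × 780 × 3×10⁻⁴ = 0.30420 m
590 × 1.1 × 2.7×10⁻⁴ = 0.17523 m
1650–1880 m: 0.26 × 2×10⁻⁴ × 230 = 0.01196 m
1.4×10⁻⁴ × 840 × 0.49 = 0.057624 m
Δh = 0.078988 + 0.30420 + 0.17523 + 0.01196 + 0.057624 = 0.628002 m

Δh ≈ 628 mm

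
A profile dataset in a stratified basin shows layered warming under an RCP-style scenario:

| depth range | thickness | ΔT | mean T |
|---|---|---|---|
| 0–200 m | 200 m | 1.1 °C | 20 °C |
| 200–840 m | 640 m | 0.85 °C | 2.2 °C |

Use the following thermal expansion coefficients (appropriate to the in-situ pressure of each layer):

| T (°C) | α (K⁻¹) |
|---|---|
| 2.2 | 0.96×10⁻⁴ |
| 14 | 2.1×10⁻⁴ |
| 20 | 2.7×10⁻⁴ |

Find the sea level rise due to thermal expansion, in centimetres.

Δh ≈ 11.2 cm

Layer 1 at 20 °C → α = 2.7×10⁻⁴ K⁻¹
Layer 2 at 2.2 °C → α = 0.96×10⁻⁴ K⁻¹
1.1 × 200 × 2.7×10⁻⁴ = 0.05940 m
Layer 2: 0.96×10⁻⁴ × 0.85 × 640 = 0.052224 m
Δh = 0.05940 + 0.052224 = 0.111624 m ≈ 11.2 cm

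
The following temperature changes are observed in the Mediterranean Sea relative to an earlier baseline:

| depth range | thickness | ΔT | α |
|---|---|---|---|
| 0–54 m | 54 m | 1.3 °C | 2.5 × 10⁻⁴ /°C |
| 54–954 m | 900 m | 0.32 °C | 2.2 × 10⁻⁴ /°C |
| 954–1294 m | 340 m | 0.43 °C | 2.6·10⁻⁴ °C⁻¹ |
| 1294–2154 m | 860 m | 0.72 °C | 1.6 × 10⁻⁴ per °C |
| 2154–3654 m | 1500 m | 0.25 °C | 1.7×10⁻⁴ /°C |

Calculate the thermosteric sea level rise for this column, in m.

Δh ≈ 0.282 m

Layer 1: 54 × 1.3 × 2.5×10⁻⁴ = 0.01755 m
54–954 m: 2.2×10⁻⁴ × 0.32 × 900 = 0.06336 m
954–1294 m: 0.43 × 2.6×10⁻⁴ × 340 = 0.038012 m
1294–2154 m: 0.72 × 860 × 1.6×10⁻⁴ = 0.099072 m
2154–3654 m: 1500 × 1.7×10⁻⁴ × 0.25 = 0.06375 m
Δh = 0.01755 + 0.06336 + 0.038012 + 0.099072 + 0.06375 = 0.281744 m ≈ 0.282 m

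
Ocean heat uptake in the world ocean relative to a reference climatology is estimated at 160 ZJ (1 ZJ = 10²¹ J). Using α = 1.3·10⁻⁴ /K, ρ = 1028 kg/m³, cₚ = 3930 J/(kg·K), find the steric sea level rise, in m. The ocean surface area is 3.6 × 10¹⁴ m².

0.014 m of thermosteric rise

Per unit area: Q = 160×10²¹ / (3.6×10¹⁴) ≈ 4.444×10⁸ J/m²
Δh = αQ/(ρcₚ) = 1.3×10⁻⁴ × 4.444×10⁸ / (1028 × 3930) ≈ 0.01430 m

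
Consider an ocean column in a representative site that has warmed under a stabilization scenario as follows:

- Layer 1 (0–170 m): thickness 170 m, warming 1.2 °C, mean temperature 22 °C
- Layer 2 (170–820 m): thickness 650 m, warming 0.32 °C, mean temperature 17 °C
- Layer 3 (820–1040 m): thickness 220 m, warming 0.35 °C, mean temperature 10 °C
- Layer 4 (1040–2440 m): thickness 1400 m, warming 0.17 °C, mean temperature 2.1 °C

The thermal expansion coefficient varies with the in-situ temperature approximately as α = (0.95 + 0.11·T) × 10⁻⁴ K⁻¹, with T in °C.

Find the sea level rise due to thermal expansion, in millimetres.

Layer 1: α = (0.95 + 0.11×22)×10⁻⁴ = 3.37×10⁻⁴ K⁻¹
Layer 2: α = (0.95 + 0.11×17)×10⁻⁴ = 2.82×10⁻⁴ K⁻¹
Layer 3: α = (0.95 + 0.11×10)×10⁻⁴ = 2.05×10⁻⁴ K⁻¹
Layer 4: α = (0.95 + 0.11×2.1)×10⁻⁴ = 1.181×10⁻⁴ K⁻¹
Layer 1: 1.2 × 3.37×10⁻⁴ × 170 = 0.068748 m
170–820 m: 0.32 × 650 × 2.82×10⁻⁴ = 0.058656 m
820–1040 m: 0.35 × 2.05×10⁻⁴ × 220 = 0.015785 m
1.181×10⁻⁴ × 0.17 × 1400 = 0.0281078 m
Δh = 0.068748 + 0.058656 + 0.015785 + 0.0281078 = 0.1712968 m ≈ 171 mm

171 mm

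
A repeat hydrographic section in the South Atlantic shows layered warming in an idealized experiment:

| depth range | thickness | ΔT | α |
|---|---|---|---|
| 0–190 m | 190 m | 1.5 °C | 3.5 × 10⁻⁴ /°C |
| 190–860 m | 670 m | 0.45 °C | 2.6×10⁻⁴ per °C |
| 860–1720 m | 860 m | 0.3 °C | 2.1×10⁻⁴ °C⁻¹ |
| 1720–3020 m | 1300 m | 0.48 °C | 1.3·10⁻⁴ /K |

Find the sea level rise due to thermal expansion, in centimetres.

190 × 1.5 × 3.5×10⁻⁴ = 0.09975 m
0.45 × 670 × 2.6×10⁻⁴ = 0.07839 m
860–1720 m: 2.1×10⁻⁴ × 860 × 0.3 = 0.05418 m
Layer 4: 1.3×10⁻⁴ × 0.48 × 1300 = 0.08112 m
Δh = 0.09975 + 0.07839 + 0.05418 + 0.08112 = 0.31344 m

31.3 cm of thermosteric rise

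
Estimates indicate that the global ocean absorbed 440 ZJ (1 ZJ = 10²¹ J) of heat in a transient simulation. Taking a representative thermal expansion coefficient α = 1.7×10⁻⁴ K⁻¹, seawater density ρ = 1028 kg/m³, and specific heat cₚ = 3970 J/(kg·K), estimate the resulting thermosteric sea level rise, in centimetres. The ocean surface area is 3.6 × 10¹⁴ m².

5.1 cm of thermosteric rise

Per unit area: Q = 440×10²¹ / (3.6×10¹⁴) ≈ 1.222×10⁹ J/m²
Δh = αQ/(ρcₚ) = 1.7×10⁻⁴ × 1.222×10⁹ / (1028 × 3970) ≈ 0.050902 m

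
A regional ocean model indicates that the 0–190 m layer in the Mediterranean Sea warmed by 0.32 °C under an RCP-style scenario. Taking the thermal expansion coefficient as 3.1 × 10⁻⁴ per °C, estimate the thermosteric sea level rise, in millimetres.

Δh = 18.8 mm

Δh = αΔT·H = 3.1×10⁻⁴ × 0.32 × 190 = 0.018848 m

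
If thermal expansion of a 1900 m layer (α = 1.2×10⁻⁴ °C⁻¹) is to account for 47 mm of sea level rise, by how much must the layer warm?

ΔT = Δh/(αH) = 0.047 / (1.2×10⁻⁴ × 1900) ≈ 0.2061 K

about 0.206 K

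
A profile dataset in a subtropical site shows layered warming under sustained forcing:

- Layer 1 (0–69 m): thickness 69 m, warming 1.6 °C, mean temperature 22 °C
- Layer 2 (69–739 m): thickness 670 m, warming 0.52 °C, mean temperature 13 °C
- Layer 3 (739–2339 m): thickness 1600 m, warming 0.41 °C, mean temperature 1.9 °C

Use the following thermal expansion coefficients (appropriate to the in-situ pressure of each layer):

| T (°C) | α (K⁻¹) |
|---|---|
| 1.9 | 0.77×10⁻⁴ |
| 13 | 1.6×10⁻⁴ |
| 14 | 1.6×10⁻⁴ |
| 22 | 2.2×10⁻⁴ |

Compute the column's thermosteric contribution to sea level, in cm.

Layer 1 at 22 °C → α = 2.2×10⁻⁴ K⁻¹
Layer 2 at 13 °C → α = 1.6×10⁻⁴ K⁻¹
Layer 3 at 1.9 °C → α = 0.77×10⁻⁴ K⁻¹
0–69 m: 1.6 × 69 × 2.2×10⁻⁴ = 0.024288 m
69–739 m: 670 × 0.52 × 1.6×10⁻⁴ = 0.055744 m
Layer 3: 1600 × 0.77×10⁻⁴ × 0.41 = 0.050512 m
Δh = 0.024288 + 0.055744 + 0.050512 = 0.130544 m ≈ 13.1 cm

about 13.1 cm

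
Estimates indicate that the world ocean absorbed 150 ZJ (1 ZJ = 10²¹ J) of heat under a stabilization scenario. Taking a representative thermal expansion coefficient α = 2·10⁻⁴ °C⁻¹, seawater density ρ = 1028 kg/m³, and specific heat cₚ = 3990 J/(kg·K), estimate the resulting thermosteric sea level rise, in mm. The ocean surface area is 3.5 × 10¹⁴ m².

Per unit area: Q = 150×10²¹ / (3.5×10¹⁴) ≈ 4.286×10⁸ J/m²
Δh = αQ/(ρcₚ) = 2×10⁻⁴ × 4.286×10⁸ / (1028 × 3990) ≈ 0.020899 m

20.9 mm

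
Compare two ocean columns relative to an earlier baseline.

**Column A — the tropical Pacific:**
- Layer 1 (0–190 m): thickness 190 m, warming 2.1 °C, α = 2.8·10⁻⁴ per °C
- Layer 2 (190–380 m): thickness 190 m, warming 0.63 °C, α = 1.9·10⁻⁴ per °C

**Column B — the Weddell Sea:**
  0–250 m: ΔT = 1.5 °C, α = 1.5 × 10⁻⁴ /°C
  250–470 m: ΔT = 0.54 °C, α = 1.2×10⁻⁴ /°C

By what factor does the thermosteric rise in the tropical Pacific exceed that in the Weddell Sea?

≈ 1.91×

A 2.8×10⁻⁴ × 2.1 × 190 = 0.11172 m
A 1.9×10⁻⁴ × 190 × 0.63 = 0.022743 m
A total: 0.134463 m
B 0–250 m: 1.5×10⁻⁴ × 250 × 1.5 = 0.05625 m
B 0.54 × 220 × 1.2×10⁻⁴ = 0.014256 m
B total: 0.070506 m
Ratio: 0.134463 / 0.070506 ≈ 1.907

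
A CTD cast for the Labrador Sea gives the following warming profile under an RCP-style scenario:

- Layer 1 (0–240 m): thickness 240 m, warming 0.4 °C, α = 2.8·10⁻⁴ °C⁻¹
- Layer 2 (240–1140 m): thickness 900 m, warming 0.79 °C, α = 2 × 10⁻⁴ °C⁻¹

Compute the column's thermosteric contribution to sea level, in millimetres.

240 × 2.8×10⁻⁴ × 0.4 = 0.02688 m
240–1140 m: 2×10⁻⁴ × 900 × 0.79 = 0.14220 m
Δh = 0.02688 + 0.14220 = 0.16908 m

169 mm of thermosteric rise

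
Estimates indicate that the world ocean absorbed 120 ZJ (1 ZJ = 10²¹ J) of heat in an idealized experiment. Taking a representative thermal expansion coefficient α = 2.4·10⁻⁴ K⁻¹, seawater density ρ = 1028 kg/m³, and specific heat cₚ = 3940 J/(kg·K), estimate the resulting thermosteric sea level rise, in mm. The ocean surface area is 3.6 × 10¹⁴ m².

Per unit area: Q = 120×10²¹ / (3.6×10¹⁴) ≈ 3.333×10⁸ J/m²
Δh = αQ/(ρcₚ) = 2.4×10⁻⁴ × 3.333×10⁸ / (1028 × 3940) ≈ 0.01975 m

20 mm of thermosteric rise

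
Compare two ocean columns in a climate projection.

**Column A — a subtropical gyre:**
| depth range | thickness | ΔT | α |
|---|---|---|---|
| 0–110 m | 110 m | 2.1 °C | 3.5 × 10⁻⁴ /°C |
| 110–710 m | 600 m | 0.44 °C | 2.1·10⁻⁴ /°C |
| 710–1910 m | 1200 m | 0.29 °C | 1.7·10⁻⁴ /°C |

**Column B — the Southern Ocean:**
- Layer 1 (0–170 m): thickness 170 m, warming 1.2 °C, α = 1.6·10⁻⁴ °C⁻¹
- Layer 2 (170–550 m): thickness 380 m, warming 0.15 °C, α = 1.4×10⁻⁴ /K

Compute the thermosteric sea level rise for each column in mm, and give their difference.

A Layer 1: 3.5×10⁻⁴ × 2.1 × 110 = 0.08085 m
A Layer 2: 0.44 × 600 × 2.1×10⁻⁴ = 0.05544 m
A Layer 3: 0.29 × 1.7×10⁻⁴ × 1200 = 0.05916 m
A total: 0.19545 m
B Layer 1: 1.6×10⁻⁴ × 170 × 1.2 = 0.03264 m
B Layer 2: 380 × 1.4×10⁻⁴ × 0.15 = 0.00798 m
B total: 0.04062 m
Difference: 0.19545 − 0.04062 = 0.15483 m

Δh_A ≈ 195 mm, Δh_B ≈ 40.6 mm; difference ≈ 155 mm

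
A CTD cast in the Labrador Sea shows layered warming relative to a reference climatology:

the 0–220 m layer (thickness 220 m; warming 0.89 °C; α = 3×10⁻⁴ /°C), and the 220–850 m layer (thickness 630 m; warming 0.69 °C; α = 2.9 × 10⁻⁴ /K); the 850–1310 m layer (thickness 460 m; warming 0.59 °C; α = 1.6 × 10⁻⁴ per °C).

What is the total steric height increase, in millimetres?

228 mm of thermosteric rise

0.89 × 220 × 3×10⁻⁴ = 0.05874 m
630 × 2.9×10⁻⁴ × 0.69 = 0.126063 m
Layer 3: 1.6×10⁻⁴ × 0.59 × 460 = 0.043424 m
Δh = 0.05874 + 0.126063 + 0.043424 = 0.228227 m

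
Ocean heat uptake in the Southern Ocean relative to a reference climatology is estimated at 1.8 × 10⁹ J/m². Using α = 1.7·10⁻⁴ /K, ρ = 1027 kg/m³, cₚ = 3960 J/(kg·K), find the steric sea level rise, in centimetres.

Δh = αQ/(ρcₚ) = 1.7×10⁻⁴ × 1.8×10⁹ / (1027 × 3960) ≈ 0.075241 m

7.52 cm of thermosteric rise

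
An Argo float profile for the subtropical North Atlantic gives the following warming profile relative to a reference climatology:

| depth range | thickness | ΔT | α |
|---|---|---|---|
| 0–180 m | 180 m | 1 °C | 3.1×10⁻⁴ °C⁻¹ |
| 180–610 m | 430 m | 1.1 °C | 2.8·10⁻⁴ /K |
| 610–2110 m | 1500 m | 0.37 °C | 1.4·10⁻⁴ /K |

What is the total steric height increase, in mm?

Δh = 270 mm

Layer 1: 1 × 180 × 3.1×10⁻⁴ = 0.05580 m
1.1 × 2.8×10⁻⁴ × 430 = 0.13244 m
Layer 3: 1.4×10⁻⁴ × 0.37 × 1500 = 0.07770 m
Δh = 0.05580 + 0.13244 + 0.07770 = 0.26594 m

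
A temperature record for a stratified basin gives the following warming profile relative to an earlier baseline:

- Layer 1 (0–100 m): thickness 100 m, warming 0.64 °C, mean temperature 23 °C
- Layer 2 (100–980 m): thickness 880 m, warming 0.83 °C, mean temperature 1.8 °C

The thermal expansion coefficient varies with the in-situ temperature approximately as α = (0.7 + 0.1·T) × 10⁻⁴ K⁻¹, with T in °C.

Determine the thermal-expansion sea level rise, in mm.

Layer 1: α = (0.7 + 0.1×23)×10⁻⁴ = 3×10⁻⁴ K⁻¹
Layer 2: α = (0.7 + 0.1×1.8)×10⁻⁴ = 0.88×10⁻⁴ K⁻¹
3×10⁻⁴ × 100 × 0.64 = 0.01920 m
Layer 2: 0.83 × 0.88×10⁻⁴ × 880 = 0.0642752 m
Δh = 0.01920 + 0.0642752 = 0.0834752 m ≈ 83 mm

Δh = 83 mm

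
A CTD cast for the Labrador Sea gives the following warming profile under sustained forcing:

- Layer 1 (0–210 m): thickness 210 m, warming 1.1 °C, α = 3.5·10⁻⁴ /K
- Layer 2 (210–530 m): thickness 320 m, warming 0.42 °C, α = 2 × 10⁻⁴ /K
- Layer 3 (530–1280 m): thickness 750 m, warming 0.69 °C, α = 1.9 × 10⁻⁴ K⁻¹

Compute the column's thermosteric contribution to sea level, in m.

Δh = 0.21 m

Layer 1: 3.5×10⁻⁴ × 1.1 × 210 = 0.08085 m
210–530 m: 320 × 0.42 × 2×10⁻⁴ = 0.02688 m
Layer 3: 750 × 0.69 × 1.9×10⁻⁴ = 0.098325 m
Δh = 0.08085 + 0.02688 + 0.098325 = 0.206055 m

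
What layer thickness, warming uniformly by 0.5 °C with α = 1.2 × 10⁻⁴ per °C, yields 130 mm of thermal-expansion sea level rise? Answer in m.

H = Δh/(αΔT) = 0.13 / (1.2×10⁻⁴ × 0.5) ≈ 2167 m

2200 m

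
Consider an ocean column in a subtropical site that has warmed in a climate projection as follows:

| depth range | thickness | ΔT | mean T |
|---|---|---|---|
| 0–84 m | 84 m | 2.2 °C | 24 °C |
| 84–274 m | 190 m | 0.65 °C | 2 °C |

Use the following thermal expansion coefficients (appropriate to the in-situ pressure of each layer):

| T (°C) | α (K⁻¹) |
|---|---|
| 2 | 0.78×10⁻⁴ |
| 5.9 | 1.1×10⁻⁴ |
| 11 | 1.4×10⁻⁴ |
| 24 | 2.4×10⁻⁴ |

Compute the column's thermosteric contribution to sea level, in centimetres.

Layer 1 at 24 °C → α = 2.4×10⁻⁴ K⁻¹
Layer 2 at 2 °C → α = 0.78×10⁻⁴ K⁻¹
0–84 m: 84 × 2.2 × 2.4×10⁻⁴ = 0.044352 m
84–274 m: 0.78×10⁻⁴ × 190 × 0.65 = 0.009633 m
Δh = 0.044352 + 0.009633 = 0.053985 m

Δh ≈ 5.4 cm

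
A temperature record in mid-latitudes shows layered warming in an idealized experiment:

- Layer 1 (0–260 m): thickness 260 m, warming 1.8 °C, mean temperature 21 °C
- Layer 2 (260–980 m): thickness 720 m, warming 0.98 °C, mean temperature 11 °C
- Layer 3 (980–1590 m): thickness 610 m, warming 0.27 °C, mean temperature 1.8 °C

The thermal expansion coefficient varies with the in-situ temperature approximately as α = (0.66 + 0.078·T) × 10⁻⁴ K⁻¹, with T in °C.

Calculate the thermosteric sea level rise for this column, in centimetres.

Layer 1: α = (0.66 + 0.078×21)×10⁻⁴ = 2.298×10⁻⁴ K⁻¹
Layer 2: α = (0.66 + 0.078×11)×10⁻⁴ = 1.518×10⁻⁴ K⁻¹
Layer 3: α = (0.66 + 0.078×1.8)×10⁻⁴ = 0.8004×10⁻⁴ K⁻¹
1.8 × 260 × 2.298×10⁻⁴ = 0.1075464 m
260–980 m: 720 × 1.518×10⁻⁴ × 0.98 = 0.10711008 m
Layer 3: 0.27 × 610 × 0.8004×10⁻⁴ = 0.013182588 m
Δh = 0.1075464 + 0.10711008 + 0.013182588 = 0.227839068 m

Δh = 22.8 cm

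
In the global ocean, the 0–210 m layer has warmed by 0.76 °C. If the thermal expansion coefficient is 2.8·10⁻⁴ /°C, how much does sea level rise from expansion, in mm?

44.7 mm of thermosteric rise

Δh = αΔT·H = 2.8×10⁻⁴ × 0.76 × 210 = 0.044688 m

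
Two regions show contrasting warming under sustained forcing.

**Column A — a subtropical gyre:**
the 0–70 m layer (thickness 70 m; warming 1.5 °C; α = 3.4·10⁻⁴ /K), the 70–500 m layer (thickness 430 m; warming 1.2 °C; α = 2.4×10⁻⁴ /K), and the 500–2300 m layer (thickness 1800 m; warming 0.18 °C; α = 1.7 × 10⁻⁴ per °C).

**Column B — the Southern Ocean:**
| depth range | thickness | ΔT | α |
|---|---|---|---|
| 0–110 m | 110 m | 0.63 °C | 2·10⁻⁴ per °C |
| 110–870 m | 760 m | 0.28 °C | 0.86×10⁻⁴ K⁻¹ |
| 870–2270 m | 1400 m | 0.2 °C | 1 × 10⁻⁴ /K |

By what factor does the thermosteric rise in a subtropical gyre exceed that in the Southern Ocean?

A Layer 1: 70 × 1.5 × 3.4×10⁻⁴ = 0.03570 m
A 1.2 × 2.4×10⁻⁴ × 430 = 0.12384 m
A 0.18 × 1800 × 1.7×10⁻⁴ = 0.05508 m
A total: 0.21462 m
B 0–110 m: 2×10⁻⁴ × 0.63 × 110 = 0.01386 m
B 0.28 × 760 × 0.86×10⁻⁴ = 0.0183008 m
B Layer 3: 1×10⁻⁴ × 1400 × 0.2 = 0.02800 m
B total: 0.0601608 m
Ratio: 0.21462 / 0.0601608 ≈ 3.567

≈ 3.6×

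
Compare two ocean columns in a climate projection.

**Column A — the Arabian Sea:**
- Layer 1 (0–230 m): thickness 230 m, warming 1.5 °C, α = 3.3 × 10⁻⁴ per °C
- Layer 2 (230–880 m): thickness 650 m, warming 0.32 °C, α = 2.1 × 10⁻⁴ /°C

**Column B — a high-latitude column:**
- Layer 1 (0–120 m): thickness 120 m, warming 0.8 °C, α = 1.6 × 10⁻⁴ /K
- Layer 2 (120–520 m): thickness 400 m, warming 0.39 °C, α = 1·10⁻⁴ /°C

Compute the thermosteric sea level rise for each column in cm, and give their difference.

Δh_A ≈ 15.8 cm, Δh_B ≈ 3.10 cm; difference ≈ 12.7 cm

A Layer 1: 230 × 1.5 × 3.3×10⁻⁴ = 0.11385 m
A 230–880 m: 2.1×10⁻⁴ × 650 × 0.32 = 0.04368 m
A total: 0.15753 m
B Layer 1: 1.6×10⁻⁴ × 120 × 0.8 = 0.01536 m
B 0.39 × 400 × 1×10⁻⁴ = 0.01560 m
B total: 0.03096 m
Difference: 0.15753 − 0.03096 = 0.12657 m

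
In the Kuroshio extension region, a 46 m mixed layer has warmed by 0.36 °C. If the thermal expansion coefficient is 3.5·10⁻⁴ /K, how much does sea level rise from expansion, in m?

Δh = αΔT·H = 3.5×10⁻⁴ × 0.36 × 46 = 0.005796 m

Δh ≈ 0.0058 m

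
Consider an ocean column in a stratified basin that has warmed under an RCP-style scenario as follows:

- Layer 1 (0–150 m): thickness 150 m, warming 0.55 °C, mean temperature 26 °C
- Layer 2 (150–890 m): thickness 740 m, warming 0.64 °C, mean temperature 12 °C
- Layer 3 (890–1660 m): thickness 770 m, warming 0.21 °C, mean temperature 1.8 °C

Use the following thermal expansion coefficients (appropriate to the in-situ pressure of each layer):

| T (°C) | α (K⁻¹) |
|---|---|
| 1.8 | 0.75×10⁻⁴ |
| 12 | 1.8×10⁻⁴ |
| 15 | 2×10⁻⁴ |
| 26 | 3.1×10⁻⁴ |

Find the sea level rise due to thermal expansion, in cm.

Layer 1 at 26 °C → α = 3.1×10⁻⁴ K⁻¹
Layer 2 at 12 °C → α = 1.8×10⁻⁴ K⁻¹
Layer 3 at 1.8 °C → α = 0.75×10⁻⁴ K⁻¹
0–150 m: 0.55 × 150 × 3.1×10⁻⁴ = 0.025575 m
Layer 2: 740 × 1.8×10⁻⁴ × 0.64 = 0.085248 m
Layer 3: 0.75×10⁻⁴ × 770 × 0.21 = 0.0121275 m
Δh = 0.025575 + 0.085248 + 0.0121275 = 0.1229505 m

Δh = 12 cm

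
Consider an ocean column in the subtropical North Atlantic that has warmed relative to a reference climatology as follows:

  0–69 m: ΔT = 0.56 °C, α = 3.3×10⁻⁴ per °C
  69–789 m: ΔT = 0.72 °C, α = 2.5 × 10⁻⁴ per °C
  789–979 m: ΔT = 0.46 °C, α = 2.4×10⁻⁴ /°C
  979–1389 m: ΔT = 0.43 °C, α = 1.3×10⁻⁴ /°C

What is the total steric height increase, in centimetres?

19 cm of thermosteric rise

0.56 × 69 × 3.3×10⁻⁴ = 0.0127512 m
2.5×10⁻⁴ × 720 × 0.72 = 0.12960 m
0.46 × 2.4×10⁻⁴ × 190 = 0.020976 m
Layer 4: 1.3×10⁻⁴ × 0.43 × 410 = 0.022919 m
Δh = 0.0127512 + 0.12960 + 0.020976 + 0.022919 = 0.1862462 m ≈ 19 cm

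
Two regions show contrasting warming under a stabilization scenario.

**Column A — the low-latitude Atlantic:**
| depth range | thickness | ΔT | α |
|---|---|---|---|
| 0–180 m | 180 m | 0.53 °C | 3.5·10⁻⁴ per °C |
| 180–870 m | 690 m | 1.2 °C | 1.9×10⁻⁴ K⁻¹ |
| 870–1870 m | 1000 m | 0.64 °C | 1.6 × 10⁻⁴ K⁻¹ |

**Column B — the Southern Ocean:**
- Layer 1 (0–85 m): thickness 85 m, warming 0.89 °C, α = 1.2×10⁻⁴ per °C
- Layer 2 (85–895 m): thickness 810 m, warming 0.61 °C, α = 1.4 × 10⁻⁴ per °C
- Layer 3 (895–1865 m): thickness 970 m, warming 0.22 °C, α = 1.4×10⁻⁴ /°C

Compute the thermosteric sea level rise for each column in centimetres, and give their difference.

Δh_A ≈ 29 cm, Δh_B ≈ 11 cm; difference ≈ 18 cm

A 0.53 × 3.5×10⁻⁴ × 180 = 0.03339 m
A 690 × 1.2 × 1.9×10⁻⁴ = 0.15732 m
A 870–1870 m: 1000 × 1.6×10⁻⁴ × 0.64 = 0.10240 m
A total: 0.29311 m
B 85 × 1.2×10⁻⁴ × 0.89 = 0.009078 m
B Layer 2: 0.61 × 1.4×10⁻⁴ × 810 = 0.069174 m
B Layer 3: 0.22 × 1.4×10⁻⁴ × 970 = 0.029876 m
B total: 0.108128 m
Difference: 0.29311 − 0.108128 = 0.184982 m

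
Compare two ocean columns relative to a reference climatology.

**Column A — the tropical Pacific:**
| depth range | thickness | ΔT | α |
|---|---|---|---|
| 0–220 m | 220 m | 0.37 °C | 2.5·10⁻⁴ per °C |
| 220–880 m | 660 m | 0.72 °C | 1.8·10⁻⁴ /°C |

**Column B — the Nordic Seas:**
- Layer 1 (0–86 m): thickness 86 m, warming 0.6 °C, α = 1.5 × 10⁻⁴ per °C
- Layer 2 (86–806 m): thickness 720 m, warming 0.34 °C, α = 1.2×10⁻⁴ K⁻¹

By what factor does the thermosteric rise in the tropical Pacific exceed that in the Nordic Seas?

a factor of 2.85

A Layer 1: 220 × 0.37 × 2.5×10⁻⁴ = 0.02035 m
A 220–880 m: 1.8×10⁻⁴ × 0.72 × 660 = 0.085536 m
A total: 0.105886 m
B 86 × 0.6 × 1.5×10⁻⁴ = 0.00774 m
B 0.34 × 1.2×10⁻⁴ × 720 = 0.029376 m
B total: 0.037116 m
Ratio: 0.105886 / 0.037116 ≈ 2.853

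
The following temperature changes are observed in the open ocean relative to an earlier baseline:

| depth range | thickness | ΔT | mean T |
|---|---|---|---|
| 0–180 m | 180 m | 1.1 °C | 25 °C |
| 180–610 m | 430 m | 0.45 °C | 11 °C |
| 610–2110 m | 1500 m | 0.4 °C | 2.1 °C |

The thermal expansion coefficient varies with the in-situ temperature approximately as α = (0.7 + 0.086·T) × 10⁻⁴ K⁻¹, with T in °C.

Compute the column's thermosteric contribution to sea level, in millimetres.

about 141 mm

Layer 1: α = (0.7 + 0.086×25)×10⁻⁴ = 2.85×10⁻⁴ K⁻¹
Layer 2: α = (0.7 + 0.086×11)×10⁻⁴ = 1.646×10⁻⁴ K⁻¹
Layer 3: α = (0.7 + 0.086×2.1)×10⁻⁴ = 0.8806×10⁻⁴ K⁻¹
1.1 × 180 × 2.85×10⁻⁴ = 0.05643 m
Layer 2: 430 × 1.646×10⁻⁴ × 0.45 = 0.0318501 m
0.4 × 1500 × 0.8806×10⁻⁴ = 0.052836 m
Δh = 0.05643 + 0.0318501 + 0.052836 = 0.1411161 m ≈ 141 mm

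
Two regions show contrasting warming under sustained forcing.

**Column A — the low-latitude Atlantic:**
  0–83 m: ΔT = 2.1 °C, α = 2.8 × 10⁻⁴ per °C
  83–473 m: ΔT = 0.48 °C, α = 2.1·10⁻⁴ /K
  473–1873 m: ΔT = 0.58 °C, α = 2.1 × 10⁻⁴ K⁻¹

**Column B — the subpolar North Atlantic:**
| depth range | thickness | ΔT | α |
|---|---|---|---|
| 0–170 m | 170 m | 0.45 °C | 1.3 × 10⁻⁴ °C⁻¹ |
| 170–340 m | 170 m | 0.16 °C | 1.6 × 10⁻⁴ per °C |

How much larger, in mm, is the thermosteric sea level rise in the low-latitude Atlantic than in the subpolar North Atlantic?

240 mm

A 2.1 × 83 × 2.8×10⁻⁴ = 0.048804 m
A 83–473 m: 2.1×10⁻⁴ × 0.48 × 390 = 0.039312 m
A Layer 3: 2.1×10⁻⁴ × 1400 × 0.58 = 0.17052 m
A total: 0.258636 m
B Layer 1: 1.3×10⁻⁴ × 170 × 0.45 = 0.009945 m
B Layer 2: 0.16 × 1.6×10⁻⁴ × 170 = 0.004352 m
B total: 0.014297 m
Difference: 0.258636 − 0.014297 = 0.244339 m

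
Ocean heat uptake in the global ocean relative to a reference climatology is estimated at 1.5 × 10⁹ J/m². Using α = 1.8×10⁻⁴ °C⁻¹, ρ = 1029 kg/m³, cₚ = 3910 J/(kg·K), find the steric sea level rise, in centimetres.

6.71 cm

Δh = αQ/(ρcₚ) = 1.8×10⁻⁴ × 1.5×10⁹ / (1029 × 3910) ≈ 0.067108 m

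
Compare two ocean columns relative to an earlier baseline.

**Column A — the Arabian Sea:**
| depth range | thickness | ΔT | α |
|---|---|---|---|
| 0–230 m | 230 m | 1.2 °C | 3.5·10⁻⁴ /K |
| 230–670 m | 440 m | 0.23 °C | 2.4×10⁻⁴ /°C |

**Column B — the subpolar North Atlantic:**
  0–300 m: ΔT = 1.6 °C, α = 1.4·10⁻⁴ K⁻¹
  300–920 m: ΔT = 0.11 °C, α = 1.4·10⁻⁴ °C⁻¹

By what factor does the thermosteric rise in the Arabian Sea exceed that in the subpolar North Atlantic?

A 230 × 1.2 × 3.5×10⁻⁴ = 0.09660 m
A 440 × 2.4×10⁻⁴ × 0.23 = 0.024288 m
A total: 0.120888 m
B 1.4×10⁻⁴ × 300 × 1.6 = 0.06720 m
B 620 × 1.4×10⁻⁴ × 0.11 = 0.009548 m
B total: 0.076748 m
Ratio: 0.120888 / 0.076748 ≈ 1.575

1.6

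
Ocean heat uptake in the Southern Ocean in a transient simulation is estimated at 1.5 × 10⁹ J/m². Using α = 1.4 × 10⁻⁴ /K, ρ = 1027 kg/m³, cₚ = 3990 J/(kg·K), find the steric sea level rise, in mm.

Δh ≈ 51 mm

Δh = αQ/(ρcₚ) = 1.4×10⁻⁴ × 1.5×10⁹ / (1027 × 3990) ≈ 0.051248 m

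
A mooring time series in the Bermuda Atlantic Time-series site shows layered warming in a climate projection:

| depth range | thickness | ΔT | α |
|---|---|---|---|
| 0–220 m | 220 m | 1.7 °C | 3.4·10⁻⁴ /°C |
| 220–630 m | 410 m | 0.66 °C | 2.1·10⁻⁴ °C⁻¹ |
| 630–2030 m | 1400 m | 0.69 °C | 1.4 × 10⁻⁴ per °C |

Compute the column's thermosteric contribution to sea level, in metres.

about 0.319 m

Layer 1: 220 × 3.4×10⁻⁴ × 1.7 = 0.12716 m
Layer 2: 0.66 × 2.1×10⁻⁴ × 410 = 0.056826 m
630–2030 m: 0.69 × 1.4×10⁻⁴ × 1400 = 0.13524 m
Δh = 0.12716 + 0.056826 + 0.13524 = 0.319226 m ≈ 0.319 m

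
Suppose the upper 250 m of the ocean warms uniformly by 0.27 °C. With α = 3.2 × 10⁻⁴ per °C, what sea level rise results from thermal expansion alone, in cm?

Δh = αΔT·H = 3.2×10⁻⁴ × 0.27 × 250 = 0.02160 m

2.16 cm of thermosteric rise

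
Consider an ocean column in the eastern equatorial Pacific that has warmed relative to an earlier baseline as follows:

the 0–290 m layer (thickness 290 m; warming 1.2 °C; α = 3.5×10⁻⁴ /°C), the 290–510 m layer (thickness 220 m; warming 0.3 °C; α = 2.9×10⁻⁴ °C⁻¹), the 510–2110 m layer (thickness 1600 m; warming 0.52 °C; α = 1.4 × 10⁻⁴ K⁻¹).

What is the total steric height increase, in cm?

Δh = 26 cm

0–290 m: 1.2 × 290 × 3.5×10⁻⁴ = 0.12180 m
Layer 2: 0.3 × 2.9×10⁻⁴ × 220 = 0.01914 m
Layer 3: 0.52 × 1.4×10⁻⁴ × 1600 = 0.11648 m
Δh = 0.12180 + 0.01914 + 0.11648 = 0.25742 m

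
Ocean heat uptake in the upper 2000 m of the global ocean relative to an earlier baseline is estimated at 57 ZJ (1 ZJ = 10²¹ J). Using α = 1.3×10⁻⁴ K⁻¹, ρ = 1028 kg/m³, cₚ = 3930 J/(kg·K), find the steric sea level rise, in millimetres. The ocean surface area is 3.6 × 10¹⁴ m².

Δh = 5.1 mm

Per unit area: Q = 57×10²¹ / (3.6×10¹⁴) ≈ 1.583×10⁸ J/m²
Δh = αQ/(ρcₚ) = 1.3×10⁻⁴ × 1.583×10⁸ / (1028 × 3930) ≈ 0.0050938 m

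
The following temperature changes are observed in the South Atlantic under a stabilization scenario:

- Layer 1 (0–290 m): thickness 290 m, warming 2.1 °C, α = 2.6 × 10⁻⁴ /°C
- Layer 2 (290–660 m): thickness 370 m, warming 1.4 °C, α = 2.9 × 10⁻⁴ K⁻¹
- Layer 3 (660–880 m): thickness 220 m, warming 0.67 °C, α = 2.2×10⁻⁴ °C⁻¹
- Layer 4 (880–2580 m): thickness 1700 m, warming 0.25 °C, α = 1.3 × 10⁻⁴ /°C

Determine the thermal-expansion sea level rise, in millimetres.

Δh = 396 mm

0–290 m: 2.6×10⁻⁴ × 2.1 × 290 = 0.15834 m
290–660 m: 370 × 2.9×10⁻⁴ × 1.4 = 0.15022 m
Layer 3: 0.67 × 220 × 2.2×10⁻⁴ = 0.032428 m
Layer 4: 1700 × 1.3×10⁻⁴ × 0.25 = 0.05525 m
Δh = 0.15834 + 0.15022 + 0.032428 + 0.05525 = 0.396238 m ≈ 396 mm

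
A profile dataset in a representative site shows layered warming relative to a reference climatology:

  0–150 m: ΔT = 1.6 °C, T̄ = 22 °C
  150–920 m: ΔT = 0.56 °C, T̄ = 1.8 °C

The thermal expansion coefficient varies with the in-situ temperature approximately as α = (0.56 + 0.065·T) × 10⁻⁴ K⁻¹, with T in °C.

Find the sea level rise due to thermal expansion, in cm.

about 7.7 cm

Layer 1: α = (0.56 + 0.065×22)×10⁻⁴ = 1.99×10⁻⁴ K⁻¹
Layer 2: α = (0.56 + 0.065×1.8)×10⁻⁴ = 0.677×10⁻⁴ K⁻¹
0–150 m: 1.6 × 1.99×10⁻⁴ × 150 = 0.04776 m
Layer 2: 770 × 0.56 × 0.677×10⁻⁴ = 0.02919224 m
Δh = 0.04776 + 0.02919224 = 0.07695224 m ≈ 7.7 cm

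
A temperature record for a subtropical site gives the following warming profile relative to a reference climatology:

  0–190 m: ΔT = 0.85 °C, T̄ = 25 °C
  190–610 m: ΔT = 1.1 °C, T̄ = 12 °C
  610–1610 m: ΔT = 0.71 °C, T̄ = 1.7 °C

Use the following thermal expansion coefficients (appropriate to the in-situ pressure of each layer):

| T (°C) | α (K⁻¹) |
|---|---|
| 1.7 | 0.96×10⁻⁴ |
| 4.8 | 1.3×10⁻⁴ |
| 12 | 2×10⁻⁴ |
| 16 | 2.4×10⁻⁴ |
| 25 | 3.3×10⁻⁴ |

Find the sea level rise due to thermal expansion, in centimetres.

Δh ≈ 21.4 cm

Layer 1 at 25 °C → α = 3.3×10⁻⁴ K⁻¹
Layer 2 at 12 °C → α = 2×10⁻⁴ K⁻¹
Layer 3 at 1.7 °C → α = 0.96×10⁻⁴ K⁻¹
Layer 1: 190 × 3.3×10⁻⁴ × 0.85 = 0.053295 m
190–610 m: 420 × 1.1 × 2×10⁻⁴ = 0.09240 m
Layer 3: 0.96×10⁻⁴ × 0.71 × 1000 = 0.06816 m
Δh = 0.053295 + 0.09240 + 0.06816 = 0.213855 m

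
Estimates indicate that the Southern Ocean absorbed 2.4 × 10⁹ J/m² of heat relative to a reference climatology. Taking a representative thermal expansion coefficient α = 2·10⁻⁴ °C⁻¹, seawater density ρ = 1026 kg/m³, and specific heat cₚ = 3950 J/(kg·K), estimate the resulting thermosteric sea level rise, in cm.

11.8 cm of thermosteric rise

Δh = αQ/(ρcₚ) = 2×10⁻⁴ × 2.4×10⁹ / (1026 × 3950) ≈ 0.11844 m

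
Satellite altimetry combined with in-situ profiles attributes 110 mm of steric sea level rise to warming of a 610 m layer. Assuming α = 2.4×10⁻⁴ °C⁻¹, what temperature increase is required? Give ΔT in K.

0.751 K

ΔT = Δh/(αH) = 0.11 / (2.4×10⁻⁴ × 610) ≈ 0.7514 K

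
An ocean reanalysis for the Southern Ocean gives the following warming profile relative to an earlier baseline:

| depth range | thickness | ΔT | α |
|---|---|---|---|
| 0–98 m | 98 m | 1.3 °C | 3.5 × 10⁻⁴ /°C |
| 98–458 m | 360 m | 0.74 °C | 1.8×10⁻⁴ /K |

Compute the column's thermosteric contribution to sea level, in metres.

Layer 1: 98 × 3.5×10⁻⁴ × 1.3 = 0.04459 m
Layer 2: 1.8×10⁻⁴ × 360 × 0.74 = 0.047952 m
Δh = 0.04459 + 0.047952 = 0.092542 m

Δh ≈ 0.093 m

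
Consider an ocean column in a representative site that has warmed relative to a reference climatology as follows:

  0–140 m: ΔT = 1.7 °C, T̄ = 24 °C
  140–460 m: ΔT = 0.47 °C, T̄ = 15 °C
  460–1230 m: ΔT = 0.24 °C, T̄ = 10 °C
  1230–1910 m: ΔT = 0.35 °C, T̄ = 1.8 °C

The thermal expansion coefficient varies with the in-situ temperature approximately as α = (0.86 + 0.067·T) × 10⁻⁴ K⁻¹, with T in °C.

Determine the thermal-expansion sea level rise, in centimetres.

Δh ≈ 14 cm

Layer 1: α = (0.86 + 0.067×24)×10⁻⁴ = 2.468×10⁻⁴ K⁻¹
Layer 2: α = (0.86 + 0.067×15)×10⁻⁴ = 1.865×10⁻⁴ K⁻¹
Layer 3: α = (0.86 + 0.067×10)×10⁻⁴ = 1.53×10⁻⁴ K⁻¹
Layer 4: α = (0.86 + 0.067×1.8)×10⁻⁴ = 0.9806×10⁻⁴ K⁻¹
Layer 1: 1.7 × 2.468×10⁻⁴ × 140 = 0.0587384 m
140–460 m: 320 × 0.47 × 1.865×10⁻⁴ = 0.0280496 m
1.53×10⁻⁴ × 0.24 × 770 = 0.0282744 m
0.35 × 680 × 0.9806×10⁻⁴ = 0.02333828 m
Δh = 0.0587384 + 0.0280496 + 0.0282744 + 0.02333828 = 0.13840068 m ≈ 14 cm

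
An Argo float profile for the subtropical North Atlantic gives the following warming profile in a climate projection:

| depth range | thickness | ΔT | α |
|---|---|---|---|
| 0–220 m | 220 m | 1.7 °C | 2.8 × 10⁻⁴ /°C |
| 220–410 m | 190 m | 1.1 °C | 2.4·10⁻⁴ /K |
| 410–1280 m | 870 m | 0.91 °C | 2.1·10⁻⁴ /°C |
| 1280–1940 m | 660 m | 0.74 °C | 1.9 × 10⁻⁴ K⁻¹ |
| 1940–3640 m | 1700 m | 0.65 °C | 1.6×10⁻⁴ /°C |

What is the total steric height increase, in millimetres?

220 × 1.7 × 2.8×10⁻⁴ = 0.10472 m
Layer 2: 2.4×10⁻⁴ × 190 × 1.1 = 0.05016 m
Layer 3: 2.1×10⁻⁴ × 870 × 0.91 = 0.166257 m
1280–1940 m: 0.74 × 660 × 1.9×10⁻⁴ = 0.092796 m
0.65 × 1.6×10⁻⁴ × 1700 = 0.17680 m
Δh = 0.10472 + 0.05016 + 0.166257 + 0.092796 + 0.17680 = 0.590733 m ≈ 591 mm

Δh = 591 mm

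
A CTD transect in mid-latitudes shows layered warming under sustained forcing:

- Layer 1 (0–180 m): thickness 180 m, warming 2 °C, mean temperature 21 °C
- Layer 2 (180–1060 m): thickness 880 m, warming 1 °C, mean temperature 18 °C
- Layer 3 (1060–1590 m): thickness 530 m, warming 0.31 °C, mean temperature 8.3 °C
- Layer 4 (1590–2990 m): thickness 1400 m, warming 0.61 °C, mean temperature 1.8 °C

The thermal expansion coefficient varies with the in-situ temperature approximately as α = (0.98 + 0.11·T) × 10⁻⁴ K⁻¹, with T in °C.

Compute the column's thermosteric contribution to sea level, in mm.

Layer 1: α = (0.98 + 0.11×21)×10⁻⁴ = 3.29×10⁻⁴ K⁻¹
Layer 2: α = (0.98 + 0.11×18)×10⁻⁴ = 2.96×10⁻⁴ K⁻¹
Layer 3: α = (0.98 + 0.11×8.3)×10⁻⁴ = 1.893×10⁻⁴ K⁻¹
Layer 4: α = (0.98 + 0.11×1.8)×10⁻⁴ = 1.178×10⁻⁴ K⁻¹
0–180 m: 180 × 2 × 3.29×10⁻⁴ = 0.11844 m
180–1060 m: 880 × 2.96×10⁻⁴ × 1 = 0.26048 m
Layer 3: 1.893×10⁻⁴ × 0.31 × 530 = 0.03110199 m
1400 × 0.61 × 1.178×10⁻⁴ = 0.1006012 m
Δh = 0.11844 + 0.26048 + 0.03110199 + 0.1006012 = 0.51062319 m ≈ 510 mm

510 mm of thermosteric rise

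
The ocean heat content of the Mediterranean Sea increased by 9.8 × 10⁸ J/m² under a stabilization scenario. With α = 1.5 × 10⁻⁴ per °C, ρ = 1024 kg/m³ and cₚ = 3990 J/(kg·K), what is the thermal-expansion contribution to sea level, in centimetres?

about 3.60 cm

Δh = αQ/(ρcₚ) = 1.5×10⁻⁴ × 9.8×10⁸ / (1024 × 3990) ≈ 0.035979 m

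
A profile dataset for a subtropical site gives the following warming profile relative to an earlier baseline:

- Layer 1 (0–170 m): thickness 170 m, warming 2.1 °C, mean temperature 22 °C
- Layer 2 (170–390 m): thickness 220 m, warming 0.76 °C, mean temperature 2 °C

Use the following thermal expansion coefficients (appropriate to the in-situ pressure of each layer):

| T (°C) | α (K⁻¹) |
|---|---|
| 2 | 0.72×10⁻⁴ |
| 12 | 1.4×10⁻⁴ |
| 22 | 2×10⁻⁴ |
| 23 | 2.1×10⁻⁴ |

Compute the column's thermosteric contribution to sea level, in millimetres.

about 83.4 mm

Layer 1 at 22 °C → α = 2×10⁻⁴ K⁻¹
Layer 2 at 2 °C → α = 0.72×10⁻⁴ K⁻¹
2.1 × 2×10⁻⁴ × 170 = 0.07140 m
220 × 0.76 × 0.72×10⁻⁴ = 0.0120384 m
Δh = 0.07140 + 0.0120384 = 0.0834384 m ≈ 83.4 mm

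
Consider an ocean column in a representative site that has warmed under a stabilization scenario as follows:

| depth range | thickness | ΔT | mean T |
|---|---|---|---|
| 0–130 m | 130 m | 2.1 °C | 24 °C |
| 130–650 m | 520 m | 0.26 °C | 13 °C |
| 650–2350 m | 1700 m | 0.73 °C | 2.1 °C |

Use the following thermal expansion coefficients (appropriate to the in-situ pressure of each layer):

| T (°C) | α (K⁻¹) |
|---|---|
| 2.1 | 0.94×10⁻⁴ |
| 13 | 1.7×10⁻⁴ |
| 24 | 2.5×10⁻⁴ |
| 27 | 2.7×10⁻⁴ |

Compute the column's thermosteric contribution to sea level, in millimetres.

Δh = 208 mm

Layer 1 at 24 °C → α = 2.5×10⁻⁴ K⁻¹
Layer 2 at 13 °C → α = 1.7×10⁻⁴ K⁻¹
Layer 3 at 2.1 °C → α = 0.94×10⁻⁴ K⁻¹
130 × 2.5×10⁻⁴ × 2.1 = 0.06825 m
130–650 m: 0.26 × 520 × 1.7×10⁻⁴ = 0.022984 m
Layer 3: 0.94×10⁻⁴ × 0.73 × 1700 = 0.116654 m
Δh = 0.06825 + 0.022984 + 0.116654 = 0.207888 m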